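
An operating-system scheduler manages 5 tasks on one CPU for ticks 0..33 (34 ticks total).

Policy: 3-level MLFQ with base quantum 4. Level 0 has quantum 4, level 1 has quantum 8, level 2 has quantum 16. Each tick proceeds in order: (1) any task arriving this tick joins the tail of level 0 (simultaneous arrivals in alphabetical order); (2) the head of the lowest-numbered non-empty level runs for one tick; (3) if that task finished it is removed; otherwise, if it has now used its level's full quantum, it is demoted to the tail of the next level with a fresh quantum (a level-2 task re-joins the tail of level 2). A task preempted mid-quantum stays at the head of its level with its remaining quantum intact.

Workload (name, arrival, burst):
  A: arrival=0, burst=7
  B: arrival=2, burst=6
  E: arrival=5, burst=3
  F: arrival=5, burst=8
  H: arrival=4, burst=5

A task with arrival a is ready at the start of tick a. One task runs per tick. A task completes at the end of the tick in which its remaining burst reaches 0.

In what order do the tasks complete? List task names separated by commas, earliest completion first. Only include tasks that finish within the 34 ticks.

t=0: L0/L1/L2 = A/-/- → run A
t=1: L0/L1/L2 = A/-/- → run A
t=2: L0/L1/L2 = AB/-/- → run A
t=3: L0/L1/L2 = AB/-/- → run A
t=4: L0/L1/L2 = BH/A/- → run B
t=5: L0/L1/L2 = BHEF/A/- → run B
t=6: L0/L1/L2 = BHEF/A/- → run B
t=7: L0/L1/L2 = BHEF/A/- → run B
t=8: L0/L1/L2 = HEF/AB/- → run H
t=9: L0/L1/L2 = HEF/AB/- → run H
t=10: L0/L1/L2 = HEF/AB/- → run H
t=11: L0/L1/L2 = HEF/AB/- → run H
t=12: L0/L1/L2 = EF/ABH/- → run E
t=13: L0/L1/L2 = EF/ABH/- → run E
t=14: L0/L1/L2 = EF/ABH/- → run E
t=15: L0/L1/L2 = F/ABH/- → run F
t=16: L0/L1/L2 = F/ABH/- → run F
t=17: L0/L1/L2 = F/ABH/- → run F
t=18: L0/L1/L2 = F/ABH/- → run F
t=19: L0/L1/L2 = -/ABHF/- → run A
t=20: L0/L1/L2 = -/ABHF/- → run A
t=21: L0/L1/L2 = -/ABHF/- → run A
t=22: L0/L1/L2 = -/BHF/- → run B
t=23: L0/L1/L2 = -/BHF/- → run B
t=24: L0/L1/L2 = -/HF/- → run H
t=25: L0/L1/L2 = -/F/- → run F
t=26: L0/L1/L2 = -/F/- → run F
t=27: L0/L1/L2 = -/F/- → run F
t=28: L0/L1/L2 = -/F/- → run F
t=29: (idle)
t=30: (idle)
t=31: (idle)
t=32: (idle)
t=33: (idle)

completion order = E, A, B, H, F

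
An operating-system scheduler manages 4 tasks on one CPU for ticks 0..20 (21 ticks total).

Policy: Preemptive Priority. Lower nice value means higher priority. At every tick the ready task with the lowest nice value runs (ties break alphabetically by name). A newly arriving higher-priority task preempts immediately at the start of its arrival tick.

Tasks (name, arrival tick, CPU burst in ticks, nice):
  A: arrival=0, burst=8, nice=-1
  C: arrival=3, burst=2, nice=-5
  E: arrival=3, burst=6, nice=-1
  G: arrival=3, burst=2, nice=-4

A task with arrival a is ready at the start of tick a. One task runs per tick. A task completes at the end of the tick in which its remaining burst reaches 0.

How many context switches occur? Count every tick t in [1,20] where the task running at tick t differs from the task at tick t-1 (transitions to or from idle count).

t=0: ready={A} → run A
t=1: ready={A} → run A
t=2: ready={A} → run A
t=3: ready={A,C,E,G} → run C
t=4: ready={A,C,E,G} → run C
t=5: ready={A,E,G} → run G
t=6: ready={A,E,G} → run G
t=7: ready={A,E} → run A
t=8: ready={A,E} → run A
t=9: ready={A,E} → run A
t=10: ready={A,E} → run A
t=11: ready={A,E} → run A
t=12: ready={E} → run E
t=13: ready={E} → run E
t=14: ready={E} → run E
t=15: ready={E} → run E
t=16: ready={E} → run E
t=17: ready={E} → run E
t=18: (idle)
t=19: (idle)
t=20: (idle)

context switches = 5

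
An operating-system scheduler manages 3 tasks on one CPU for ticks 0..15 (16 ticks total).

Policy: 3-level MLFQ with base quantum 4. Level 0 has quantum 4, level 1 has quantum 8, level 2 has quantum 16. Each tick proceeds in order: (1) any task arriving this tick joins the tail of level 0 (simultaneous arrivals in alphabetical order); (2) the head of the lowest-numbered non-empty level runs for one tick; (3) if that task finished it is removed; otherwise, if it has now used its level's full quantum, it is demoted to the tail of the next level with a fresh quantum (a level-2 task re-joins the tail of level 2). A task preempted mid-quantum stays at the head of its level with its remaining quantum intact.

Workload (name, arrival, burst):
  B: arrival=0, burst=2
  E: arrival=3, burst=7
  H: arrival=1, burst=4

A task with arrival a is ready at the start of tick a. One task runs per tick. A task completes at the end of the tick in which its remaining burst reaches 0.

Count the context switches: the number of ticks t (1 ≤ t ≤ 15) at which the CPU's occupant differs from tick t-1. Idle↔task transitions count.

context switches = 3

t=0: L0/L1/L2 = B/-/- → run B
t=1: L0/L1/L2 = BH/-/- → run B
t=2: L0/L1/L2 = H/-/- → run H
t=3: L0/L1/L2 = HE/-/- → run H
t=4: L0/L1/L2 = HE/-/- → run H
t=5: L0/L1/L2 = HE/-/- → run H
t=6: L0/L1/L2 = E/-/- → run E
t=7: L0/L1/L2 = E/-/- → run E
t=8: L0/L1/L2 = E/-/- → run E
t=9: L0/L1/L2 = E/-/- → run E
t=10: L0/L1/L2 = -/E/- → run E
t=11: L0/L1/L2 = -/E/- → run E
t=12: L0/L1/L2 = -/E/- → run E
t=13: (idle)
t=14: (idle)
t=15: (idle)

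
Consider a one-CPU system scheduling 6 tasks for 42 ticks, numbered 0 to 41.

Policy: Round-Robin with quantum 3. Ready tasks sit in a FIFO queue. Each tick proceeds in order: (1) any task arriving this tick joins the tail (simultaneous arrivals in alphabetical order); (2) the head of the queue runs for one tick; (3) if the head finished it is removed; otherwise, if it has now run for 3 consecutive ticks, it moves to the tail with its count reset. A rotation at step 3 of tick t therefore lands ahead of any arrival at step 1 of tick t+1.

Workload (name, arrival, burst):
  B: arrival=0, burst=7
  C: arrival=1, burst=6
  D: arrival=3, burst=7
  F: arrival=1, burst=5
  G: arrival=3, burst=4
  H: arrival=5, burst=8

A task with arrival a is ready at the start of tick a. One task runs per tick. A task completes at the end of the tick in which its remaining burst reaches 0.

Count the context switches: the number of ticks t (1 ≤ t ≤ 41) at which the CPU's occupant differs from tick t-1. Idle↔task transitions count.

t=0: queue=[B] q_used=0 → run B
t=1: queue=[B,C,F] q_used=1 → run B
t=2: queue=[B,C,F] q_used=2 → run B
t=3: queue=[C,F,B,D,G] q_used=0 → run C
t=4: queue=[C,F,B,D,G] q_used=1 → run C
t=5: queue=[C,F,B,D,G,H] q_used=2 → run C
t=6: queue=[F,B,D,G,H,C] q_used=0 → run F
t=7: queue=[F,B,D,G,H,C] q_used=1 → run F
t=8: queue=[F,B,D,G,H,C] q_used=2 → run F
t=9: queue=[B,D,G,H,C,F] q_used=0 → run B
t=10: queue=[B,D,G,H,C,F] q_used=1 → run B
t=11: queue=[B,D,G,H,C,F] q_used=2 → run B
t=12: queue=[D,G,H,C,F,B] q_used=0 → run D
t=13: queue=[D,G,H,C,F,B] q_used=1 → run D
t=14: queue=[D,G,H,C,F,B] q_used=2 → run D
t=15: queue=[G,H,C,F,B,D] q_used=0 → run G
t=16: queue=[G,H,C,F,B,D] q_used=1 → run G
t=17: queue=[G,H,C,F,B,D] q_used=2 → run G
t=18: queue=[H,C,F,B,D,G] q_used=0 → run H
t=19: queue=[H,C,F,B,D,G] q_used=1 → run H
t=20: queue=[H,C,F,B,D,G] q_used=2 → run H
t=21: queue=[C,F,B,D,G,H] q_used=0 → run C
t=22: queue=[C,F,B,D,G,H] q_used=1 → run C
t=23: queue=[C,F,B,D,G,H] q_used=2 → run C
t=24: queue=[F,B,D,G,H] q_used=0 → run F
t=25: queue=[F,B,D,G,H] q_used=1 → run F
t=26: queue=[B,D,G,H] q_used=0 → run B
t=27: queue=[D,G,H] q_used=0 → run D
t=28: queue=[D,G,H] q_used=1 → run D
t=29: queue=[D,G,H] q_used=2 → run D
t=30: queue=[G,H,D] q_used=0 → run G
t=31: queue=[H,D] q_used=0 → run H
t=32: queue=[H,D] q_used=1 → run H
t=33: queue=[H,D] q_used=2 → run H
t=34: queue=[D,H] q_used=0 → run D
t=35: queue=[H] q_used=0 → run H
t=36: queue=[H] q_used=1 → run H
t=37: (idle)
t=38: (idle)
t=39: (idle)
t=40: (idle)
t=41: (idle)

context switches = 15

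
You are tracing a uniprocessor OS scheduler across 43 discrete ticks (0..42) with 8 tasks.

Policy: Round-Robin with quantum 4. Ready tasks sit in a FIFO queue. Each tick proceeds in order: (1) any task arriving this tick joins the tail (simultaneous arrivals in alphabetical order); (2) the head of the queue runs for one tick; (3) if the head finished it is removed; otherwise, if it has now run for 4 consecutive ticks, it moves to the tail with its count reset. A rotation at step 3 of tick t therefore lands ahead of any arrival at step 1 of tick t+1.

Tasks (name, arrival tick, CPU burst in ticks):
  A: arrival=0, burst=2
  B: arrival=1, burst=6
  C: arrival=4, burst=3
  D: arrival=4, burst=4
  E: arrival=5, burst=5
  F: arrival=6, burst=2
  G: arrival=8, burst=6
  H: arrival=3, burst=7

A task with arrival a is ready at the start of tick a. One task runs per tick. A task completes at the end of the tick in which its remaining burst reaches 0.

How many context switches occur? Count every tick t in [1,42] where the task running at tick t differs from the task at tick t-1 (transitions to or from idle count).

context switches = 12

t=0: queue=[A] q_used=0 → run A
t=1: queue=[A,B] q_used=1 → run A
t=2: queue=[B] q_used=0 → run B
t=3: queue=[B,H] q_used=1 → run B
t=4: queue=[B,H,C,D] q_used=2 → run B
t=5: queue=[B,H,C,D,E] q_used=3 → run B
t=6: queue=[H,C,D,E,B,F] q_used=0 → run H
t=7: queue=[H,C,D,E,B,F] q_used=1 → run H
t=8: queue=[H,C,D,E,B,F,G] q_used=2 → run H
t=9: queue=[H,C,D,E,B,F,G] q_used=3 → run H
t=10: queue=[C,D,E,B,F,G,H] q_used=0 → run C
t=11: queue=[C,D,E,B,F,G,H] q_used=1 → run C
t=12: queue=[C,D,E,B,F,G,H] q_used=2 → run C
t=13: queue=[D,E,B,F,G,H] q_used=0 → run D
t=14: queue=[D,E,B,F,G,H] q_used=1 → run D
t=15: queue=[D,E,B,F,G,H] q_used=2 → run D
t=16: queue=[D,E,B,F,G,H] q_used=3 → run D
t=17: queue=[E,B,F,G,H] q_used=0 → run E
t=18: queue=[E,B,F,G,H] q_used=1 → run E
t=19: queue=[E,B,F,G,H] q_used=2 → run E
t=20: queue=[E,B,F,G,H] q_used=3 → run E
t=21: queue=[B,F,G,H,E] q_used=0 → run B
t=22: queue=[B,F,G,H,E] q_used=1 → run B
t=23: queue=[F,G,H,E] q_used=0 → run F
t=24: queue=[F,G,H,E] q_used=1 → run F
t=25: queue=[G,H,E] q_used=0 → run G
t=26: queue=[G,H,E] q_used=1 → run G
t=27: queue=[G,H,E] q_used=2 → run G
t=28: queue=[G,H,E] q_used=3 → run G
t=29: queue=[H,E,G] q_used=0 → run H
t=30: queue=[H,E,G] q_used=1 → run H
t=31: queue=[H,E,G] q_used=2 → run H
t=32: queue=[E,G] q_used=0 → run E
t=33: queue=[G] q_used=0 → run G
t=34: queue=[G] q_used=1 → run G
t=35: (idle)
t=36: (idle)
t=37: (idle)
t=38: (idle)
t=39: (idle)
t=40: (idle)
t=41: (idle)
t=42: (idle)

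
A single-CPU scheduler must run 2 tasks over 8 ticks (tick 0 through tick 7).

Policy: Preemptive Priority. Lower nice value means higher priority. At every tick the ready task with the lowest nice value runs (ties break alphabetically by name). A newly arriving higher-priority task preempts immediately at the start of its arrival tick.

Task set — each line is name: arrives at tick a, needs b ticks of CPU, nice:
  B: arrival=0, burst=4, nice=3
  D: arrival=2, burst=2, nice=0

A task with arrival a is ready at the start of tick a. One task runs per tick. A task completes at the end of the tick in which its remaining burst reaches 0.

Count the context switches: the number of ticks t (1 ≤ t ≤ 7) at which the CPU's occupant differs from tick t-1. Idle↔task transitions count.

t=0: ready={B} → run B
t=1: ready={B} → run B
t=2: ready={B,D} → run D
t=3: ready={B,D} → run D
t=4: ready={B} → run B
t=5: ready={B} → run B
t=6: (idle)
t=7: (idle)

context switches = 3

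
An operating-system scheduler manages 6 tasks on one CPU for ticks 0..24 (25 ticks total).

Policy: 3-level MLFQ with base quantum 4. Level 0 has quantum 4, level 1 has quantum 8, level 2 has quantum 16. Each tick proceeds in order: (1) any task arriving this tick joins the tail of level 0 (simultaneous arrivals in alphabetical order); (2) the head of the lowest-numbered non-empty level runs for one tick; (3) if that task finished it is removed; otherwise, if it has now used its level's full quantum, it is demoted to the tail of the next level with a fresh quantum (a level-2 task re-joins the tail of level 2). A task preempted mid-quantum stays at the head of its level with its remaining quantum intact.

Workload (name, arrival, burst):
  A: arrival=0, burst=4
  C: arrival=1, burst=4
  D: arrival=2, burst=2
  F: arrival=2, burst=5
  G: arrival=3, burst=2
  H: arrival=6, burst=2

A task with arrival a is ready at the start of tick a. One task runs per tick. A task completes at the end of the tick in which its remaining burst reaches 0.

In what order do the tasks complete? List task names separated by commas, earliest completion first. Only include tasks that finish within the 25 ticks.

t=0: L0/L1/L2 = A/-/- → run A
t=1: L0/L1/L2 = AC/-/- → run A
t=2: L0/L1/L2 = ACDF/-/- → run A
t=3: L0/L1/L2 = ACDFG/-/- → run A
t=4: L0/L1/L2 = CDFG/-/- → run C
t=5: L0/L1/L2 = CDFG/-/- → run C
t=6: L0/L1/L2 = CDFGH/-/- → run C
t=7: L0/L1/L2 = CDFGH/-/- → run C
t=8: L0/L1/L2 = DFGH/-/- → run D
t=9: L0/L1/L2 = DFGH/-/- → run D
t=10: L0/L1/L2 = FGH/-/- → run F
t=11: L0/L1/L2 = FGH/-/- → run F
t=12: L0/L1/L2 = FGH/-/- → run F
t=13: L0/L1/L2 = FGH/-/- → run F
t=14: L0/L1/L2 = GH/F/- → run G
t=15: L0/L1/L2 = GH/F/- → run G
t=16: L0/L1/L2 = H/F/- → run H
t=17: L0/L1/L2 = H/F/- → run H
t=18: L0/L1/L2 = -/F/- → run F
t=19: (idle)
t=20: (idle)
t=21: (idle)
t=22: (idle)
t=23: (idle)
t=24: (idle)

completion order = A, C, D, G, H, F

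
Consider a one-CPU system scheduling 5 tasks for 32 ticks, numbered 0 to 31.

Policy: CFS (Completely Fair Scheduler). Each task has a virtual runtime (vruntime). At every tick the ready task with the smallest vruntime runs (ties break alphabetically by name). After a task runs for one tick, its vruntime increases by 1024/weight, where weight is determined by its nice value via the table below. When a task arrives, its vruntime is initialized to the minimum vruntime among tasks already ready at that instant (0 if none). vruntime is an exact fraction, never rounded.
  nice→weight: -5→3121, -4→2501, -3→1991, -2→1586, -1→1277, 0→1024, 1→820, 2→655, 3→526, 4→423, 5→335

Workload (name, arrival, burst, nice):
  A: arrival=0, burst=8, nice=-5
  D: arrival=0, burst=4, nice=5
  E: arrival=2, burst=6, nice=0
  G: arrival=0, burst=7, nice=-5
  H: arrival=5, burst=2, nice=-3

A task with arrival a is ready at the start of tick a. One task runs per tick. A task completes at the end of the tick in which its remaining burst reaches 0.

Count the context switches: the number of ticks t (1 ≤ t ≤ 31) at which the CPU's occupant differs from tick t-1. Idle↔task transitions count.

t=0: vr[A=0 D=0 G=0] → run A
t=1: vr[A=1024/3121 D=0 G=0] → run D
t=2: vr[A=1024/3121 D=1024/335 E=0 G=0] → run E
t=3: vr[A=1024/3121 D=1024/335 E=1 G=0] → run G
t=4: vr[A=1024/3121 D=1024/335 E=1 G=1024/3121] → run A
t=5: vr[A=2048/3121 D=1024/335 E=1 G=1024/3121 H=1024/3121] → run G
t=6: vr[A=2048/3121 D=1024/335 E=1 G=2048/3121 H=1024/3121] → run H
t=7: vr[A=2048/3121 D=1024/335 E=1 G=2048/3121 H=5234688/6213911] → run A
t=8: vr[A=3072/3121 D=1024/335 E=1 G=2048/3121 H=5234688/6213911] → run G
t=9: vr[A=3072/3121 D=1024/335 E=1 G=3072/3121 H=5234688/6213911] → run H
t=10: vr[A=3072/3121 D=1024/335 E=1 G=3072/3121] → run A
t=11: vr[A=4096/3121 D=1024/335 E=1 G=3072/3121] → run G
t=12: vr[A=4096/3121 D=1024/335 E=1 G=4096/3121] → run E
t=13: vr[A=4096/3121 D=1024/335 E=2 G=4096/3121] → run A
t=14: vr[A=5120/3121 D=1024/335 E=2 G=4096/3121] → run G
t=15: vr[A=5120/3121 D=1024/335 E=2 G=5120/3121] → run A
t=16: vr[A=6144/3121 D=1024/335 E=2 G=5120/3121] → run G
t=17: vr[A=6144/3121 D=1024/335 E=2 G=6144/3121] → run A
t=18: vr[A=7168/3121 D=1024/335 E=2 G=6144/3121] → run G
t=19: vr[A=7168/3121 D=1024/335 E=2] → run E
t=20: vr[A=7168/3121 D=1024/335 E=3] → run A
t=21: vr[D=1024/335 E=3] → run E
t=22: vr[D=1024/335 E=4] → run D
t=23: vr[D=2048/335 E=4] → run E
t=24: vr[D=2048/335 E=5] → run E
t=25: vr[D=2048/335] → run D
t=26: vr[D=3072/335] → run D
t=27: (idle)
t=28: (idle)
t=29: (idle)
t=30: (idle)
t=31: (idle)

context switches = 25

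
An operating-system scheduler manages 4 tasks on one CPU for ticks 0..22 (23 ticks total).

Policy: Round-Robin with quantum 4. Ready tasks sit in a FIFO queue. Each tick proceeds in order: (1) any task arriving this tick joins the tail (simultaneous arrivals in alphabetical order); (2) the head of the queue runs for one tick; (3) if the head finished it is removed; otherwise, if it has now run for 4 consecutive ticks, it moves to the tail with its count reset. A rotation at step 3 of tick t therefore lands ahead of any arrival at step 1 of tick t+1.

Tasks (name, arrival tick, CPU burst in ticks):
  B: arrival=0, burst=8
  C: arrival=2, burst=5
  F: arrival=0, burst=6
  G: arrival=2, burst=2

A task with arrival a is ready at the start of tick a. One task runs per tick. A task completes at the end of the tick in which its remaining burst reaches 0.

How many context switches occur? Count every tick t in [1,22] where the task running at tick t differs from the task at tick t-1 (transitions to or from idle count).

t=0: queue=[B,F] q_used=0 → run B
t=1: queue=[B,F] q_used=1 → run B
t=2: queue=[B,F,C,G] q_used=2 → run B
t=3: queue=[B,F,C,G] q_used=3 → run B
t=4: queue=[F,C,G,B] q_used=0 → run F
t=5: queue=[F,C,G,B] q_used=1 → run F
t=6: queue=[F,C,G,B] q_used=2 → run F
t=7: queue=[F,C,G,B] q_used=3 → run F
t=8: queue=[C,G,B,F] q_used=0 → run C
t=9: queue=[C,G,B,F] q_used=1 → run C
t=10: queue=[C,G,B,F] q_used=2 → run C
t=11: queue=[C,G,B,F] q_used=3 → run C
t=12: queue=[G,B,F,C] q_used=0 → run G
t=13: queue=[G,B,F,C] q_used=1 → run G
t=14: queue=[B,F,C] q_used=0 → run B
t=15: queue=[B,F,C] q_used=1 → run B
t=16: queue=[B,F,C] q_used=2 → run B
t=17: queue=[B,F,C] q_used=3 → run B
t=18: queue=[F,C] q_used=0 → run F
t=19: queue=[F,C] q_used=1 → run F
t=20: queue=[C] q_used=0 → run C
t=21: (idle)
t=22: (idle)

context switches = 7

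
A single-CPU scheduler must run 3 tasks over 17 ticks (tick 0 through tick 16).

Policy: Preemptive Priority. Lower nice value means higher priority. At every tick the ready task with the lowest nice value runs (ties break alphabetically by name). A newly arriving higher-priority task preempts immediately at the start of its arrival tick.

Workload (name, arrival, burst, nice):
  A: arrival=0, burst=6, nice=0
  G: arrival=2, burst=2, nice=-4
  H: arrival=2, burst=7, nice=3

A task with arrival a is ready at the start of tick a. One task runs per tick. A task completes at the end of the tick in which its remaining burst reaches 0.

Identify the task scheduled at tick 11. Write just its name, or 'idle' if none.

t=0: ready={A} → run A
t=1: ready={A} → run A
t=2: ready={A,G,H} → run G
t=3: ready={A,G,H} → run G
t=4: ready={A,H} → run A
t=5: ready={A,H} → run A
t=6: ready={A,H} → run A
t=7: ready={A,H} → run A
t=8: ready={H} → run H
t=9: ready={H} → run H
t=10: ready={H} → run H
t=11: ready={H} → run H
t=12: ready={H} → run H
t=13: ready={H} → run H
t=14: ready={H} → run H
t=15: (idle)
t=16: (idle)

running at tick 11 = H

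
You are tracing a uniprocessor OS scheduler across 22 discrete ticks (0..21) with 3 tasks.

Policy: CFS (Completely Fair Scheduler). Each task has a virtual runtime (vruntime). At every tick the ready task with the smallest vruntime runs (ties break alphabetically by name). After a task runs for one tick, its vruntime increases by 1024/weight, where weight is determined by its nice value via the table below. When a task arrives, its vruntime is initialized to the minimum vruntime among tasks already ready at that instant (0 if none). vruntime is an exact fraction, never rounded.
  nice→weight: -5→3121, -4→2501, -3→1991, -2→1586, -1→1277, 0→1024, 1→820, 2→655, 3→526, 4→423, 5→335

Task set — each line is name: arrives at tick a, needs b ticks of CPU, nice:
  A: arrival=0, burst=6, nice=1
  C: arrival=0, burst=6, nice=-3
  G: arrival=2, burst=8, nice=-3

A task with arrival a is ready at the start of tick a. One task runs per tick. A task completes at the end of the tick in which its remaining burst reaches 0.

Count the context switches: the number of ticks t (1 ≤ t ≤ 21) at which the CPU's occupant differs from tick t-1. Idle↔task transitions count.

context switches = 16

t=0: vr[A=0 C=0] → run A
t=1: vr[A=256/205 C=0] → run C
t=2: vr[A=256/205 C=1024/1991 G=1024/1991] → run C
t=3: vr[A=256/205 C=2048/1991 G=1024/1991] → run G
t=4: vr[A=256/205 C=2048/1991 G=2048/1991] → run C
t=5: vr[A=256/205 C=3072/1991 G=2048/1991] → run G
t=6: vr[A=256/205 C=3072/1991 G=3072/1991] → run A
t=7: vr[A=512/205 C=3072/1991 G=3072/1991] → run C
t=8: vr[A=512/205 C=4096/1991 G=3072/1991] → run G
t=9: vr[A=512/205 C=4096/1991 G=4096/1991] → run C
t=10: vr[A=512/205 C=5120/1991 G=4096/1991] → run G
t=11: vr[A=512/205 C=5120/1991 G=5120/1991] → run A
t=12: vr[A=768/205 C=5120/1991 G=5120/1991] → run C
t=13: vr[A=768/205 G=5120/1991] → run G
t=14: vr[A=768/205 G=6144/1991] → run G
t=15: vr[A=768/205 G=7168/1991] → run G
t=16: vr[A=768/205 G=8192/1991] → run A
t=17: vr[A=1024/205 G=8192/1991] → run G
t=18: vr[A=1024/205] → run A
t=19: vr[A=256/41] → run A
t=20: (idle)
t=21: (idle)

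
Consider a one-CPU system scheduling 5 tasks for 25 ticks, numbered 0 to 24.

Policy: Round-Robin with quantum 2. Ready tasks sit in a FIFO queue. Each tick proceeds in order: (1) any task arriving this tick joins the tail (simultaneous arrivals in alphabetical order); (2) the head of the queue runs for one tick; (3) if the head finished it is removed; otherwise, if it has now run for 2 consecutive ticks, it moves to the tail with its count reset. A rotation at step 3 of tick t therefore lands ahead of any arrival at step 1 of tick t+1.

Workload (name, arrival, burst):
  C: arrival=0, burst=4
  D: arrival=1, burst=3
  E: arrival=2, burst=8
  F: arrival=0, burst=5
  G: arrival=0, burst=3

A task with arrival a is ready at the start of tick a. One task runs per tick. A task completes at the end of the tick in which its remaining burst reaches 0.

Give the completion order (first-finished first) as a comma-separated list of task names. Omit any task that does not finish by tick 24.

completion order = C, G, D, F, E

t=0: queue=[C,F,G] q_used=0 → run C
t=1: queue=[C,F,G,D] q_used=1 → run C
t=2: queue=[F,G,D,C,E] q_used=0 → run F
t=3: queue=[F,G,D,C,E] q_used=1 → run F
t=4: queue=[G,D,C,E,F] q_used=0 → run G
t=5: queue=[G,D,C,E,F] q_used=1 → run G
t=6: queue=[D,C,E,F,G] q_used=0 → run D
t=7: queue=[D,C,E,F,G] q_used=1 → run D
t=8: queue=[C,E,F,G,D] q_used=0 → run C
t=9: queue=[C,E,F,G,D] q_used=1 → run C
t=10: queue=[E,F,G,D] q_used=0 → run E
t=11: queue=[E,F,G,D] q_used=1 → run E
t=12: queue=[F,G,D,E] q_used=0 → run F
t=13: queue=[F,G,D,E] q_used=1 → run F
t=14: queue=[G,D,E,F] q_used=0 → run G
t=15: queue=[D,E,F] q_used=0 → run D
t=16: queue=[E,F] q_used=0 → run E
t=17: queue=[E,F] q_used=1 → run E
t=18: queue=[F,E] q_used=0 → run F
t=19: queue=[E] q_used=0 → run E
t=20: queue=[E] q_used=1 → run E
t=21: queue=[E] q_used=0 → run E
t=22: queue=[E] q_used=1 → run E
t=23: (idle)
t=24: (idle)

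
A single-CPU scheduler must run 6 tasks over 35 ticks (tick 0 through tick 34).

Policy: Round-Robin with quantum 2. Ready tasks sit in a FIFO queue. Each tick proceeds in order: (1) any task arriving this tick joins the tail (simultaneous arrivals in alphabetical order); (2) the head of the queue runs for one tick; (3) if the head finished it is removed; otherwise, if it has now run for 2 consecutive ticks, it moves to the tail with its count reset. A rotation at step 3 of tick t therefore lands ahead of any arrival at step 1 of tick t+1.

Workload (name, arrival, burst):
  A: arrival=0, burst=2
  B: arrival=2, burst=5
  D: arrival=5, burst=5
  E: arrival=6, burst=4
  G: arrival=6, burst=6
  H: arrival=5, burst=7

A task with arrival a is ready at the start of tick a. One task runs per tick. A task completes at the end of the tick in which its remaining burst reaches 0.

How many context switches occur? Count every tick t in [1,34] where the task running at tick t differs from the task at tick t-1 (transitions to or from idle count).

context switches = 15

t=0: queue=[A] q_used=0 → run A
t=1: queue=[A] q_used=1 → run A
t=2: queue=[B] q_used=0 → run B
t=3: queue=[B] q_used=1 → run B
t=4: queue=[B] q_used=0 → run B
t=5: queue=[B,D,H] q_used=1 → run B
t=6: queue=[D,H,B,E,G] q_used=0 → run D
t=7: queue=[D,H,B,E,G] q_used=1 → run D
t=8: queue=[H,B,E,G,D] q_used=0 → run H
t=9: queue=[H,B,E,G,D] q_used=1 → run H
t=10: queue=[B,E,G,D,H] q_used=0 → run B
t=11: queue=[E,G,D,H] q_used=0 → run E
t=12: queue=[E,G,D,H] q_used=1 → run E
t=13: queue=[G,D,H,E] q_used=0 → run G
t=14: queue=[G,D,H,E] q_used=1 → run G
t=15: queue=[D,H,E,G] q_used=0 → run D
t=16: queue=[D,H,E,G] q_used=1 → run D
t=17: queue=[H,E,G,D] q_used=0 → run H
t=18: queue=[H,E,G,D] q_used=1 → run H
t=19: queue=[E,G,D,H] q_used=0 → run E
t=20: queue=[E,G,D,H] q_used=1 → run E
t=21: queue=[G,D,H] q_used=0 → run G
t=22: queue=[G,D,H] q_used=1 → run G
t=23: queue=[D,H,G] q_used=0 → run D
t=24: queue=[H,G] q_used=0 → run H
t=25: queue=[H,G] q_used=1 → run H
t=26: queue=[G,H] q_used=0 → run G
t=27: queue=[G,H] q_used=1 → run G
t=28: queue=[H] q_used=0 → run H
t=29: (idle)
t=30: (idle)
t=31: (idle)
t=32: (idle)
t=33: (idle)
t=34: (idle)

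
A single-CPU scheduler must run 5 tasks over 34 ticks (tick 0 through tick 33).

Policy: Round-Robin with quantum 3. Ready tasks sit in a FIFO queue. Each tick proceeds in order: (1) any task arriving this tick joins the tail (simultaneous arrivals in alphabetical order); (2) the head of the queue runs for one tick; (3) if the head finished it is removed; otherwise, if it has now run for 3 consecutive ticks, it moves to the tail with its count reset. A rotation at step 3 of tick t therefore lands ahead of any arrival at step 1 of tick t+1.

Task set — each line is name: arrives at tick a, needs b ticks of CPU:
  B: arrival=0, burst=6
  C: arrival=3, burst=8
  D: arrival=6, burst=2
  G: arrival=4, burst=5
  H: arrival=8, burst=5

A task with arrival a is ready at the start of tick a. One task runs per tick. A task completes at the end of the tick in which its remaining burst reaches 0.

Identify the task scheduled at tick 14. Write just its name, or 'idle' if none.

running at tick 14 = H

t=0: queue=[B] q_used=0 → run B
t=1: queue=[B] q_used=1 → run B
t=2: queue=[B] q_used=2 → run B
t=3: queue=[B,C] q_used=0 → run B
t=4: queue=[B,C,G] q_used=1 → run B
t=5: queue=[B,C,G] q_used=2 → run B
t=6: queue=[C,G,D] q_used=0 → run C
t=7: queue=[C,G,D] q_used=1 → run C
t=8: queue=[C,G,D,H] q_used=2 → run C
t=9: queue=[G,D,H,C] q_used=0 → run G
t=10: queue=[G,D,H,C] q_used=1 → run G
t=11: queue=[G,D,H,C] q_used=2 → run G
t=12: queue=[D,H,C,G] q_used=0 → run D
t=13: queue=[D,H,C,G] q_used=1 → run D
t=14: queue=[H,C,G] q_used=0 → run H
t=15: queue=[H,C,G] q_used=1 → run H
t=16: queue=[H,C,G] q_used=2 → run H
t=17: queue=[C,G,H] q_used=0 → run C
t=18: queue=[C,G,H] q_used=1 → run C
t=19: queue=[C,G,H] q_used=2 → run C
t=20: queue=[G,H,C] q_used=0 → run G
t=21: queue=[G,H,C] q_used=1 → run G
t=22: queue=[H,C] q_used=0 → run H
t=23: queue=[H,C] q_used=1 → run H
t=24: queue=[C] q_used=0 → run C
t=25: queue=[C] q_used=1 → run C
t=26: (idle)
t=27: (idle)
t=28: (idle)
t=29: (idle)
t=30: (idle)
t=31: (idle)
t=32: (idle)
t=33: (idle)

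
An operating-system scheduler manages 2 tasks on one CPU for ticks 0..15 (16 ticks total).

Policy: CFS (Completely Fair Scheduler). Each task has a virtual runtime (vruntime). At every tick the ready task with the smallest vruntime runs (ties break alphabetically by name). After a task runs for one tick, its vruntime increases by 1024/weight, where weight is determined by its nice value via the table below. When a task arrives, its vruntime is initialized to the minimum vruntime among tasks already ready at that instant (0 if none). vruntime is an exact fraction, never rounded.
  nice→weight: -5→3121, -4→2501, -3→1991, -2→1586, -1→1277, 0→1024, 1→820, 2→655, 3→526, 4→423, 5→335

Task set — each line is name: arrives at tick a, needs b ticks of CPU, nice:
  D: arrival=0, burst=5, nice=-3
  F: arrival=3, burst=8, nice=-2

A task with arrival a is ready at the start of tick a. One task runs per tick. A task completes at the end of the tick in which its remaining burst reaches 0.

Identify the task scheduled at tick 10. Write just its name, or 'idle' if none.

running at tick 10 = F

t=0: vr[D=0] → run D
t=1: vr[D=1024/1991] → run D
t=2: vr[D=2048/1991] → run D
t=3: vr[D=3072/1991 F=3072/1991] → run D
t=4: vr[D=4096/1991 F=3072/1991] → run F
t=5: vr[D=4096/1991 F=3455488/1578863] → run D
t=6: vr[F=3455488/1578863] → run F
t=7: vr[F=4474880/1578863] → run F
t=8: vr[F=5494272/1578863] → run F
t=9: vr[F=6513664/1578863] → run F
t=10: vr[F=7533056/1578863] → run F
t=11: vr[F=8552448/1578863] → run F
t=12: vr[F=9571840/1578863] → run F
t=13: (idle)
t=14: (idle)
t=15: (idle)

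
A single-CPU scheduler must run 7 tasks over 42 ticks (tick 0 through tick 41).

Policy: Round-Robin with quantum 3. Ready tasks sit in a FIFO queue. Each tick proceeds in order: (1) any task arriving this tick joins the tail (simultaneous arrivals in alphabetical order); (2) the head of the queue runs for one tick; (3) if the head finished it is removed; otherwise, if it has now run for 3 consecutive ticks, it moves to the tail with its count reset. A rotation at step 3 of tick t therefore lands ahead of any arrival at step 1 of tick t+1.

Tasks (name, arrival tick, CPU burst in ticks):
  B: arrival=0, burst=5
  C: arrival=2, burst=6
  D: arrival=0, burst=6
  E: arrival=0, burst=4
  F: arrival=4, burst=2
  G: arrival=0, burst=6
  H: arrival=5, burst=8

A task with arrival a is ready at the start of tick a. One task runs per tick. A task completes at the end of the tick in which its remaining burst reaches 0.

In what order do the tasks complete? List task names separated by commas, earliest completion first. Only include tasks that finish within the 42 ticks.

t=0: queue=[B,D,E,G] q_used=0 → run B
t=1: queue=[B,D,E,G] q_used=1 → run B
t=2: queue=[B,D,E,G,C] q_used=2 → run B
t=3: queue=[D,E,G,C,B] q_used=0 → run D
t=4: queue=[D,E,G,C,B,F] q_used=1 → run D
t=5: queue=[D,E,G,C,B,F,H] q_used=2 → run D
t=6: queue=[E,G,C,B,F,H,D] q_used=0 → run E
t=7: queue=[E,G,C,B,F,H,D] q_used=1 → run E
t=8: queue=[E,G,C,B,F,H,D] q_used=2 → run E
t=9: queue=[G,C,B,F,H,D,E] q_used=0 → run G
t=10: queue=[G,C,B,F,H,D,E] q_used=1 → run G
t=11: queue=[G,C,B,F,H,D,E] q_used=2 → run G
t=12: queue=[C,B,F,H,D,E,G] q_used=0 → run C
t=13: queue=[C,B,F,H,D,E,G] q_used=1 → run C
t=14: queue=[C,B,F,H,D,E,G] q_used=2 → run C
t=15: queue=[B,F,H,D,E,G,C] q_used=0 → run B
t=16: queue=[B,F,H,D,E,G,C] q_used=1 → run B
t=17: queue=[F,H,D,E,G,C] q_used=0 → run F
t=18: queue=[F,H,D,E,G,C] q_used=1 → run F
t=19: queue=[H,D,E,G,C] q_used=0 → run H
t=20: queue=[H,D,E,G,C] q_used=1 → run H
t=21: queue=[H,D,E,G,C] q_used=2 → run H
t=22: queue=[D,E,G,C,H] q_used=0 → run D
t=23: queue=[D,E,G,C,H] q_used=1 → run D
t=24: queue=[D,E,G,C,H] q_used=2 → run D
t=25: queue=[E,G,C,H] q_used=0 → run E
t=26: queue=[G,C,H] q_used=0 → run G
t=27: queue=[G,C,H] q_used=1 → run G
t=28: queue=[G,C,H] q_used=2 → run G
t=29: queue=[C,H] q_used=0 → run C
t=30: queue=[C,H] q_used=1 → run C
t=31: queue=[C,H] q_used=2 → run C
t=32: queue=[H] q_used=0 → run H
t=33: queue=[H] q_used=1 → run H
t=34: queue=[H] q_used=2 → run H
t=35: queue=[H] q_used=0 → run H
t=36: queue=[H] q_used=1 → run H
t=37: (idle)
t=38: (idle)
t=39: (idle)
t=40: (idle)
t=41: (idle)

completion order = B, F, D, E, G, C, H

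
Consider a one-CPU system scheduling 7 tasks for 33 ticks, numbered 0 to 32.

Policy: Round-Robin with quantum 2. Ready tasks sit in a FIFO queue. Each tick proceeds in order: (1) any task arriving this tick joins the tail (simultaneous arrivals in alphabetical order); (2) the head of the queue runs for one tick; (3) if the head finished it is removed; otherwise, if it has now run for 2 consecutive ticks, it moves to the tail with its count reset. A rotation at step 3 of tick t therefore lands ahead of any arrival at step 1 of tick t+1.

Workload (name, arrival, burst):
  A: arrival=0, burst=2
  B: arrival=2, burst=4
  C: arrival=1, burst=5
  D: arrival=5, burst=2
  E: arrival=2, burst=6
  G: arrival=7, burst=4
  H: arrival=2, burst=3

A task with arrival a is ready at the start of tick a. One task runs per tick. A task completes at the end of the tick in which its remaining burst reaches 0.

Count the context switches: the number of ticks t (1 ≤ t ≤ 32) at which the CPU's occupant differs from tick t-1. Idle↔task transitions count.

t=0: queue=[A] q_used=0 → run A
t=1: queue=[A,C] q_used=1 → run A
t=2: queue=[C,B,E,H] q_used=0 → run C
t=3: queue=[C,B,E,H] q_used=1 → run C
t=4: queue=[B,E,H,C] q_used=0 → run B
t=5: queue=[B,E,H,C,D] q_used=1 → run B
t=6: queue=[E,H,C,D,B] q_used=0 → run E
t=7: queue=[E,H,C,D,B,G] q_used=1 → run E
t=8: queue=[H,C,D,B,G,E] q_used=0 → run H
t=9: queue=[H,C,D,B,G,E] q_used=1 → run H
t=10: queue=[C,D,B,G,E,H] q_used=0 → run C
t=11: queue=[C,D,B,G,E,H] q_used=1 → run C
t=12: queue=[D,B,G,E,H,C] q_used=0 → run D
t=13: queue=[D,B,G,E,H,C] q_used=1 → run D
t=14: queue=[B,G,E,H,C] q_used=0 → run B
t=15: queue=[B,G,E,H,C] q_used=1 → run B
t=16: queue=[G,E,H,C] q_used=0 → run G
t=17: queue=[G,E,H,C] q_used=1 → run G
t=18: queue=[E,H,C,G] q_used=0 → run E
t=19: queue=[E,H,C,G] q_used=1 → run E
t=20: queue=[H,C,G,E] q_used=0 → run H
t=21: queue=[C,G,E] q_used=0 → run C
t=22: queue=[G,E] q_used=0 → run G
t=23: queue=[G,E] q_used=1 → run G
t=24: queue=[E] q_used=0 → run E
t=25: queue=[E] q_used=1 → run E
t=26: (idle)
t=27: (idle)
t=28: (idle)
t=29: (idle)
t=30: (idle)
t=31: (idle)
t=32: (idle)

context switches = 14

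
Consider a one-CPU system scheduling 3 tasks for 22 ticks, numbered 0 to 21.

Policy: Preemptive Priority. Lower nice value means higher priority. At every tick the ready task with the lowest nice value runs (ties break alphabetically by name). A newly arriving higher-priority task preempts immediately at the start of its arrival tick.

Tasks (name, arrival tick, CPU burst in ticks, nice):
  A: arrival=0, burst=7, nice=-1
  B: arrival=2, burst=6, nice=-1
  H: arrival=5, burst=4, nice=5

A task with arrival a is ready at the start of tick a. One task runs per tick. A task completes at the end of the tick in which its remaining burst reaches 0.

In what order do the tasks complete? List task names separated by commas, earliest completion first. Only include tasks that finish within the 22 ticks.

t=0: ready={A} → run A
t=1: ready={A} → run A
t=2: ready={A,B} → run A
t=3: ready={A,B} → run A
t=4: ready={A,B} → run A
t=5: ready={A,B,H} → run A
t=6: ready={A,B,H} → run A
t=7: ready={B,H} → run B
t=8: ready={B,H} → run B
t=9: ready={B,H} → run B
t=10: ready={B,H} → run B
t=11: ready={B,H} → run B
t=12: ready={B,H} → run B
t=13: ready={H} → run H
t=14: ready={H} → run H
t=15: ready={H} → run H
t=16: ready={H} → run H
t=17: (idle)
t=18: (idle)
t=19: (idle)
t=20: (idle)
t=21: (idle)

completion order = A, B, H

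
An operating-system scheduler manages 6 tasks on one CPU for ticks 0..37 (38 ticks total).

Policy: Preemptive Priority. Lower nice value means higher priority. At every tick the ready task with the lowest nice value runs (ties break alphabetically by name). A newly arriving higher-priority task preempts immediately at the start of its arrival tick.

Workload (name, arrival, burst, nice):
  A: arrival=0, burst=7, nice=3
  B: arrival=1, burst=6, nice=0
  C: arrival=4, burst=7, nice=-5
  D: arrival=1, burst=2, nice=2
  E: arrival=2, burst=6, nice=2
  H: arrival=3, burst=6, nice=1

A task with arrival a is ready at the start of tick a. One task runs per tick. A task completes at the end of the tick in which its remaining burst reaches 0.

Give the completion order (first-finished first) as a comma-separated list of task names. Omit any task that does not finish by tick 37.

t=0: ready={A} → run A
t=1: ready={A,B,D} → run B
t=2: ready={A,B,D,E} → run B
t=3: ready={A,B,D,E,H} → run B
t=4: ready={A,B,C,D,E,H} → run C
t=5: ready={A,B,C,D,E,H} → run C
t=6: ready={A,B,C,D,E,H} → run C
t=7: ready={A,B,C,D,E,H} → run C
t=8: ready={A,B,C,D,E,H} → run C
t=9: ready={A,B,C,D,E,H} → run C
t=10: ready={A,B,C,D,E,H} → run C
t=11: ready={A,B,D,E,H} → run B
t=12: ready={A,B,D,E,H} → run B
t=13: ready={A,B,D,E,H} → run B
t=14: ready={A,D,E,H} → run H
t=15: ready={A,D,E,H} → run H
t=16: ready={A,D,E,H} → run H
t=17: ready={A,D,E,H} → run H
t=18: ready={A,D,E,H} → run H
t=19: ready={A,D,E,H} → run H
t=20: ready={A,D,E} → run D
t=21: ready={A,D,E} → run D
t=22: ready={A,E} → run E
t=23: ready={A,E} → run E
t=24: ready={A,E} → run E
t=25: ready={A,E} → run E
t=26: ready={A,E} → run E
t=27: ready={A,E} → run E
t=28: ready={A} → run A
t=29: ready={A} → run A
t=30: ready={A} → run A
t=31: ready={A} → run A
t=32: ready={A} → run A
t=33: ready={A} → run A
t=34: (idle)
t=35: (idle)
t=36: (idle)
t=37: (idle)

completion order = C, B, H, D, E, A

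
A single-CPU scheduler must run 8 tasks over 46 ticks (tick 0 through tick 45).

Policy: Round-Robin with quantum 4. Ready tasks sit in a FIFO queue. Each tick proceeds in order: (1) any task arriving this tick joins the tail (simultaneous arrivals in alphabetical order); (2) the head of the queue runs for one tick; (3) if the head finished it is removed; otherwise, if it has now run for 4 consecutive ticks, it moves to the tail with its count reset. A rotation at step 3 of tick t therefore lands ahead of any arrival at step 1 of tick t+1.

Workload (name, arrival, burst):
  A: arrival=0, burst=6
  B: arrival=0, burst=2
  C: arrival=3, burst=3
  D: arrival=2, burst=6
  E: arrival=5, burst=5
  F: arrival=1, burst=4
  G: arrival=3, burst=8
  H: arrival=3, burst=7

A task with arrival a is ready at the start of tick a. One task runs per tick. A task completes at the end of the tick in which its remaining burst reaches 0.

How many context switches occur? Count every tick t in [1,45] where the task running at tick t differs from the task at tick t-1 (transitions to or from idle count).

t=0: queue=[A,B] q_used=0 → run A
t=1: queue=[A,B,F] q_used=1 → run A
t=2: queue=[A,B,F,D] q_used=2 → run A
t=3: queue=[A,B,F,D,C,G,H] q_used=3 → run A
t=4: queue=[B,F,D,C,G,H,A] q_used=0 → run B
t=5: queue=[B,F,D,C,G,H,A,E] q_used=1 → run B
t=6: queue=[F,D,C,G,H,A,E] q_used=0 → run F
t=7: queue=[F,D,C,G,H,A,E] q_used=1 → run F
t=8: queue=[F,D,C,G,H,A,E] q_used=2 → run F
t=9: queue=[F,D,C,G,H,A,E] q_used=3 → run F
t=10: queue=[D,C,G,H,A,E] q_used=0 → run D
t=11: queue=[D,C,G,H,A,E] q_used=1 → run D
t=12: queue=[D,C,G,H,A,E] q_used=2 → run D
t=13: queue=[D,C,G,H,A,E] q_used=3 → run D
t=14: queue=[C,G,H,A,E,D] q_used=0 → run C
t=15: queue=[C,G,H,A,E,D] q_used=1 → run C
t=16: queue=[C,G,H,A,E,D] q_used=2 → run C
t=17: queue=[G,H,A,E,D] q_used=0 → run G
t=18: queue=[G,H,A,E,D] q_used=1 → run G
t=19: queue=[G,H,A,E,D] q_used=2 → run G
t=20: queue=[G,H,A,E,D] q_used=3 → run G
t=21: queue=[H,A,E,D,G] q_used=0 → run H
t=22: queue=[H,A,E,D,G] q_used=1 → run H
t=23: queue=[H,A,E,D,G] q_used=2 → run H
t=24: queue=[H,A,E,D,G] q_used=3 → run H
t=25: queue=[A,E,D,G,H] q_used=0 → run A
t=26: queue=[A,E,D,G,H] q_used=1 → run A
t=27: queue=[E,D,G,H] q_used=0 → run E
t=28: queue=[E,D,G,H] q_used=1 → run E
t=29: queue=[E,D,G,H] q_used=2 → run E
t=30: queue=[E,D,G,H] q_used=3 → run E
t=31: queue=[D,G,H,E] q_used=0 → run D
t=32: queue=[D,G,H,E] q_used=1 → run D
t=33: queue=[G,H,E] q_used=0 → run G
t=34: queue=[G,H,E] q_used=1 → run G
t=35: queue=[G,H,E] q_used=2 → run G
t=36: queue=[G,H,E] q_used=3 → run G
t=37: queue=[H,E] q_used=0 → run H
t=38: queue=[H,E] q_used=1 → run H
t=39: queue=[H,E] q_used=2 → run H
t=40: queue=[E] q_used=0 → run E
t=41: (idle)
t=42: (idle)
t=43: (idle)
t=44: (idle)
t=45: (idle)

context switches = 13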